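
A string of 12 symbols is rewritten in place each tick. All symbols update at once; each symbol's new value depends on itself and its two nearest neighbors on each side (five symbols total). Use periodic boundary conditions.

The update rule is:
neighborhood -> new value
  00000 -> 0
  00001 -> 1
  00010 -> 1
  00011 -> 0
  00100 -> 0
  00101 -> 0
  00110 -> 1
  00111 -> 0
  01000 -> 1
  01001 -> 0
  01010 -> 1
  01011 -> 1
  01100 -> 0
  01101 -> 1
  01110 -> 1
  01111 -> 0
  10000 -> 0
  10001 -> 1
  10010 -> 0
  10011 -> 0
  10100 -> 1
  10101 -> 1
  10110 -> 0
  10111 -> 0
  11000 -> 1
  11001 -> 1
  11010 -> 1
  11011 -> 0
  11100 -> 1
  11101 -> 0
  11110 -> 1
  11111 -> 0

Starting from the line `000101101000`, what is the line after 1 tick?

011010111100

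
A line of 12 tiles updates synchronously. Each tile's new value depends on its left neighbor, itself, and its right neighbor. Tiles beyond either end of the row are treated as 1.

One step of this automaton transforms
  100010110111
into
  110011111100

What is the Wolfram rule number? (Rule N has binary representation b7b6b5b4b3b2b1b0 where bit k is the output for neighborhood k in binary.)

124

position 10: 111 → 0  (bit 7 = 0)
position 0: 110 → 1  (bit 6 = 1)
position 5: 101 → 1  (bit 5 = 1)
position 1: 100 → 1  (bit 4 = 1)
position 6: 011 → 1  (bit 3 = 1)
position 4: 010 → 1  (bit 2 = 1)
position 3: 001 → 0  (bit 1 = 0)
position 2: 000 → 0  (bit 0 = 0)
bits b7..b0 = 01111100 = 124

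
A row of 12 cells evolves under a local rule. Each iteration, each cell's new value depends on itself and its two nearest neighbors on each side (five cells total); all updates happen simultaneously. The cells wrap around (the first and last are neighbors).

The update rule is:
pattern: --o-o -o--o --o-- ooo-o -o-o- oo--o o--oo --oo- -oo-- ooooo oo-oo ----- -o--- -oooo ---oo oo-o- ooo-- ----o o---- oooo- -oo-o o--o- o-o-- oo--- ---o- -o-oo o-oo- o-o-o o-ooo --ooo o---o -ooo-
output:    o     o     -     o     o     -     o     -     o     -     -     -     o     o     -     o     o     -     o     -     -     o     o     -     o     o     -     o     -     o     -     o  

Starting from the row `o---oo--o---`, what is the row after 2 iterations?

-o---o-o-o-o
ooo-oooooooo

ooo-oooooooo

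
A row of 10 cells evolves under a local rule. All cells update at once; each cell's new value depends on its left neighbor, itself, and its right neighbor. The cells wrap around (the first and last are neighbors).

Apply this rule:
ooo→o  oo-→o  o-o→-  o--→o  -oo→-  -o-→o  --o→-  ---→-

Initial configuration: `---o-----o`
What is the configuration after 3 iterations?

o--oo----o
oo--oo----
-oo--oo---

-oo--oo---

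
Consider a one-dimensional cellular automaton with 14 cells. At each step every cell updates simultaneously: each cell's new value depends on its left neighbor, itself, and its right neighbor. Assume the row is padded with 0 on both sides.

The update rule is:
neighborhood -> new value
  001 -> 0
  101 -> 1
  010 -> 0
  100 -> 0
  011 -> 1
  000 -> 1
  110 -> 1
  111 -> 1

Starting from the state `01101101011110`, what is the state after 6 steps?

01111110111110
01111111111110
01111111111110  (fixed point — unchanged through step 6)

01111111111110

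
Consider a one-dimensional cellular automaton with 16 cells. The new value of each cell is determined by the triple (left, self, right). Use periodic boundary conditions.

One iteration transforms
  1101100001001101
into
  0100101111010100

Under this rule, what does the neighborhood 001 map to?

1

At position 8 the neighborhood is 001; the next row has 1 there.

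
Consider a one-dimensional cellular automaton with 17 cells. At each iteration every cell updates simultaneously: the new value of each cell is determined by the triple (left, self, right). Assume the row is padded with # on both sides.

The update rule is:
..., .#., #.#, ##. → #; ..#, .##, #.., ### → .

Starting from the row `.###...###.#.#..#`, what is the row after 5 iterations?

#..#.#...#####...
#..###.#.....#.#.
#....###.###.####
#.##...##..##....
##.#.#..#...#.##.

##.#.#..#...#.##.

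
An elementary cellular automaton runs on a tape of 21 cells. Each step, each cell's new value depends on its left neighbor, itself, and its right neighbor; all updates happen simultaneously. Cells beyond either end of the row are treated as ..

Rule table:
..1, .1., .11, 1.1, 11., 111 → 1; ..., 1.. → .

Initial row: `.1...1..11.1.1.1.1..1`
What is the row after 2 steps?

11..11.11111111111.11
11.111111111111111111

11.111111111111111111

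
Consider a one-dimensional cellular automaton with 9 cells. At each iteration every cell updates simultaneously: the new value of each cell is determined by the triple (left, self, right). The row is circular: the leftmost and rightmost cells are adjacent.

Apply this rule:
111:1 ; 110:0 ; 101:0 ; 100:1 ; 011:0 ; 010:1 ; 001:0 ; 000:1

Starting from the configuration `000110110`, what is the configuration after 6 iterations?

iteration 1: 110000001
iteration 2: 101111100
iteration 3: 100111010
iteration 4: 110010010
iteration 5: 001011010
iteration 6: 101000011

101000011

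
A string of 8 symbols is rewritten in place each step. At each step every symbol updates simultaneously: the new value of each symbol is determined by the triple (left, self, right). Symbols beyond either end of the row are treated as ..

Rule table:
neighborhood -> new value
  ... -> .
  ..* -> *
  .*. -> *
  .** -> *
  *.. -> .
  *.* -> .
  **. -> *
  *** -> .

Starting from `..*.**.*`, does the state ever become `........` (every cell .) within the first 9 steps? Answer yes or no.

no

.**.**.*
***.**.*
*.*.**.*
*.*.**.*  (fixed point — unchanged through step 9)
step 9 is *.*.**.*, still not uniform .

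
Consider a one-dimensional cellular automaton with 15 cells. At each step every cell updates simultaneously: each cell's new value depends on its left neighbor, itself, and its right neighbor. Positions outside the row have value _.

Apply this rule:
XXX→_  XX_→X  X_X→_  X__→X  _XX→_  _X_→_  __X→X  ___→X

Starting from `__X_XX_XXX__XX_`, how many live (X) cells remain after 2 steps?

XX___X___XXX_XX
_XXXX_XXX__X__X
count of X: 9

9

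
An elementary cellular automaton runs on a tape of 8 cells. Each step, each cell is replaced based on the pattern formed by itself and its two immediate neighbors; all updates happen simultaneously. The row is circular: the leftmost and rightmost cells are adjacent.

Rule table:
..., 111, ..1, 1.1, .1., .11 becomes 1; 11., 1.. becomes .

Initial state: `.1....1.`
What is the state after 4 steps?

1111.11.

11.1111.
1.1111.1
.1111.11
1111.11.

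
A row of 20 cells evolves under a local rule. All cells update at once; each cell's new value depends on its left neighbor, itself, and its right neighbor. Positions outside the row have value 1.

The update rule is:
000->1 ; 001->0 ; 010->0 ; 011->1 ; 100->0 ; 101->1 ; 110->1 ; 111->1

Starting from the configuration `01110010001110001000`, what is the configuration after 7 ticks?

11111110011111111111

tick 1: 11110000101110100010
tick 2: 11110110011111001001
tick 3: 11111110011111000001
tick 4: 11111110011111011101
tick 5: 11111110011111111111
tick 6: 11111110011111111111  (fixed point — unchanged through tick 7)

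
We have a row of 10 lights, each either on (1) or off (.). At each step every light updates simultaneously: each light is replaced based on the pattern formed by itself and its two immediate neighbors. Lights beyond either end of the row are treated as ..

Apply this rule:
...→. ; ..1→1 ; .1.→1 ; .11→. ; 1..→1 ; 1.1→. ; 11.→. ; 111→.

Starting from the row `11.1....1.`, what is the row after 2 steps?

...11..111
..1..11...

..1..11...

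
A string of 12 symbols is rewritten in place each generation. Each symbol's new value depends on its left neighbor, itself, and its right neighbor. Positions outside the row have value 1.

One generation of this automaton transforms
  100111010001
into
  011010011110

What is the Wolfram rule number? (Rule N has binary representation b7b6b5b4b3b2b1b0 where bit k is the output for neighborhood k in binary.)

151

position 4: 111 → 1  (bit 7 = 1)
position 0: 110 → 0  (bit 6 = 0)
position 6: 101 → 0  (bit 5 = 0)
position 1: 100 → 1  (bit 4 = 1)
position 3: 011 → 0  (bit 3 = 0)
position 7: 010 → 1  (bit 2 = 1)
position 2: 001 → 1  (bit 1 = 1)
position 9: 000 → 1  (bit 0 = 1)
bits b7..b0 = 10010111 = 151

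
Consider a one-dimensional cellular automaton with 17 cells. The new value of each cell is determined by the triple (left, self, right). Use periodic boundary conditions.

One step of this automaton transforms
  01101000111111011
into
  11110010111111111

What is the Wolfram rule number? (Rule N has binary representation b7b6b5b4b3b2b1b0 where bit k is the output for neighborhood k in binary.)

233

position 9: 111 → 1  (bit 7 = 1)
position 2: 110 → 1  (bit 6 = 1)
position 0: 101 → 1  (bit 5 = 1)
position 5: 100 → 0  (bit 4 = 0)
position 1: 011 → 1  (bit 3 = 1)
position 4: 010 → 0  (bit 2 = 0)
position 7: 001 → 0  (bit 1 = 0)
position 6: 000 → 1  (bit 0 = 1)
bits b7..b0 = 11101001 = 233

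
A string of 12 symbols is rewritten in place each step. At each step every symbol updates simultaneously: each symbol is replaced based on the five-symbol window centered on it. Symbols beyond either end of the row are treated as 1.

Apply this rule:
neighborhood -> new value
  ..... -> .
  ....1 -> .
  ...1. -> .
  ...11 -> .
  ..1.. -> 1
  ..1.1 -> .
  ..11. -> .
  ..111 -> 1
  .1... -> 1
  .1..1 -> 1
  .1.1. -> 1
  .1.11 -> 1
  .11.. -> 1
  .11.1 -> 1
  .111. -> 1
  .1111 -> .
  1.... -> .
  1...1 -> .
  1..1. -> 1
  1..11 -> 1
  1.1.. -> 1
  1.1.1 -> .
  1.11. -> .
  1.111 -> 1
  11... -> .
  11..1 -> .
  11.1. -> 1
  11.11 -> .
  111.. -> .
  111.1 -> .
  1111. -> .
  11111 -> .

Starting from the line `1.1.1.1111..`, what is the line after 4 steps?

step 1: .1.1.11....1
step 2: 1.1.1.1....1
step 3: .1.1.111...1
step 4: 1.1.111....1

1.1.111....1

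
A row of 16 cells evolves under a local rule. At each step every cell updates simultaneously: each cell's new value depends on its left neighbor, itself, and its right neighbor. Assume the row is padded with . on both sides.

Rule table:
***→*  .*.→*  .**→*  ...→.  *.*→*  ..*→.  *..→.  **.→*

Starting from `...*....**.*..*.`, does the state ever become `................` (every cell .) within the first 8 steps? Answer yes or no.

no

...*....****..*.
...*....****..*.  (fixed point — unchanged through step 8)
step 8 is ...*....****..*., still not uniform .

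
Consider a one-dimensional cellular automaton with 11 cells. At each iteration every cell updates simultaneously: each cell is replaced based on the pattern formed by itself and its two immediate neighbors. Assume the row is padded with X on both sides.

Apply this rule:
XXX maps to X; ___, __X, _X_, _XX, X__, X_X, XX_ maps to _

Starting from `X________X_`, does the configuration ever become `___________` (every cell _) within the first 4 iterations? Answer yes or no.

yes

___________
all cells are _ at iteration 1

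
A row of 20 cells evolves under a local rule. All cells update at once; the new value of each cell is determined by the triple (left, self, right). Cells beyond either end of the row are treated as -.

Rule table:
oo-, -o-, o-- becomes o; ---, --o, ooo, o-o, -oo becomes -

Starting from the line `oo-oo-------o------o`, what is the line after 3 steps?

-o--oo------oo-----o
-oo--oo------oo----o
--oo--oo------oo---o

--oo--oo------oo---o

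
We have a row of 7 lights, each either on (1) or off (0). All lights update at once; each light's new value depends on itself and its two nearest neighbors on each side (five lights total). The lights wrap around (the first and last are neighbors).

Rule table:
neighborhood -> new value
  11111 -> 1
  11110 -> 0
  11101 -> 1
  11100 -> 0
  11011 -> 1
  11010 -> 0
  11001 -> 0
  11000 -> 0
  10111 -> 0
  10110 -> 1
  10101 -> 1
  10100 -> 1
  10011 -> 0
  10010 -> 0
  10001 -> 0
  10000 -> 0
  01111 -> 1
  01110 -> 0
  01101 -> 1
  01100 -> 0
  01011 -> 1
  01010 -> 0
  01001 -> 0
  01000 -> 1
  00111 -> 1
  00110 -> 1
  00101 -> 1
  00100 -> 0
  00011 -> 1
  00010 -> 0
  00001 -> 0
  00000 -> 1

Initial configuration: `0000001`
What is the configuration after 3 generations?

1000001

1011000
1110000
1000001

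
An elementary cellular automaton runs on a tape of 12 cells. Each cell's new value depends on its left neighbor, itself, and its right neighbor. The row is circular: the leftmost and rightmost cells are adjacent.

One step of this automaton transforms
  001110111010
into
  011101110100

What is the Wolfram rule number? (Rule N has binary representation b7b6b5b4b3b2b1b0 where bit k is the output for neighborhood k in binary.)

position 3: 111 → 1  (bit 7 = 1)
position 4: 110 → 0  (bit 6 = 0)
position 5: 101 → 1  (bit 5 = 1)
position 11: 100 → 0  (bit 4 = 0)
position 2: 011 → 1  (bit 3 = 1)
position 10: 010 → 0  (bit 2 = 0)
position 1: 001 → 1  (bit 1 = 1)
position 0: 000 → 0  (bit 0 = 0)
bits b7..b0 = 10101010 = 170

170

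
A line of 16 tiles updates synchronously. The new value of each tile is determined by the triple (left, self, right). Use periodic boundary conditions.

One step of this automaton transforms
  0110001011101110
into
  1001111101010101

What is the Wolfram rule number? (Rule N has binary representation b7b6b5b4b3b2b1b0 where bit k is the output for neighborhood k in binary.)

183

position 9: 111 → 1  (bit 7 = 1)
position 2: 110 → 0  (bit 6 = 0)
position 7: 101 → 1  (bit 5 = 1)
position 3: 100 → 1  (bit 4 = 1)
position 1: 011 → 0  (bit 3 = 0)
position 6: 010 → 1  (bit 2 = 1)
position 0: 001 → 1  (bit 1 = 1)
position 4: 000 → 1  (bit 0 = 1)
bits b7..b0 = 10110111 = 183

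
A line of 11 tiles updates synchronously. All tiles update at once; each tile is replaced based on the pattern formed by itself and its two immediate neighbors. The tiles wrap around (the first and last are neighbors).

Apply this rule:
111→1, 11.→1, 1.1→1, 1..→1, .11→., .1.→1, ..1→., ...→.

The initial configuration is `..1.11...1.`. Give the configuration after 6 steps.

..11.11..11
1..11.11..1
11..11.11..
.11..11.11.
..11..11.11
1..11..11.1

1..11..11.1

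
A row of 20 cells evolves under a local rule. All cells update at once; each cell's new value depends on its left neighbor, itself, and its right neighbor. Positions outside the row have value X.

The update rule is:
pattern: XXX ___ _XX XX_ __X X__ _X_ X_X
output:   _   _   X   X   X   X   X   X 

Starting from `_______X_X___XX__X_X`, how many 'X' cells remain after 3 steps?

11

step 1: X_____XXXXX_XXXXXXXX
step 2: XX___XX___XXX_______
step 3: _XX_XXXX_XX_XX_____X
count of X: 11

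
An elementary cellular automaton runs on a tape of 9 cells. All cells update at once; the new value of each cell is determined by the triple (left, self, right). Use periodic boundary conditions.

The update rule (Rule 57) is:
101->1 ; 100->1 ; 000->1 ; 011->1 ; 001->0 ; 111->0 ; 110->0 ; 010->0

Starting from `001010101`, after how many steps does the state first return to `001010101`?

9

100101010
010010101
101001010
010100101
101010010
010101001
101010100
010101010
001010101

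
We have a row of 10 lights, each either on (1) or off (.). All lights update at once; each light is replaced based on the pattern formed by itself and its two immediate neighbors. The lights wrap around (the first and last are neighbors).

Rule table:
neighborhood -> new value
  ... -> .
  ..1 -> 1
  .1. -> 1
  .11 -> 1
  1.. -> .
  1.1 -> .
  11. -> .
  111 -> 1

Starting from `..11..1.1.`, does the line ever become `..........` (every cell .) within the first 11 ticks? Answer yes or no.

.11..11.1.
11..11..1.
1..11..11.
1.11..11..
1.1..11..1
..1.11..11
.11.1..11.
11..1.11..
1..11.1..1
..11..1.11
.11..11.1.
tick 11 is .11..11.1., still not uniform .

no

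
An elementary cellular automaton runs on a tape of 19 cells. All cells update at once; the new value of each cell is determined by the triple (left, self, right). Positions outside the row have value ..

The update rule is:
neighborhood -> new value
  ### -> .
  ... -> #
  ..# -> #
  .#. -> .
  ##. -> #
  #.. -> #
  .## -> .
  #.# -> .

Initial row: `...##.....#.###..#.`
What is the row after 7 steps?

step 1: ###.######....###.#
step 2: ..#......#####..#..
step 3: ##.######....###.##
step 4: .#......#####..#..#
step 5: #.######....###.##.
step 6: .......#####..#..##
step 7: #######....###.##.#

#######....###.##.#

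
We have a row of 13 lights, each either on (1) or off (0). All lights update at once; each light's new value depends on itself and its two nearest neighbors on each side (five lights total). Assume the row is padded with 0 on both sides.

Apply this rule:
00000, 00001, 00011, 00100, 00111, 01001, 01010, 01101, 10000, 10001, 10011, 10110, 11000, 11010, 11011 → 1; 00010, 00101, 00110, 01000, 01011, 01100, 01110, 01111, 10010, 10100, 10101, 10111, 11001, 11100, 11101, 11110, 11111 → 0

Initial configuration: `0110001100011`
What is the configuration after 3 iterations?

iteration 1: 1001110011100
iteration 2: 1111000110011
iteration 3: 1000111000100

1000111000100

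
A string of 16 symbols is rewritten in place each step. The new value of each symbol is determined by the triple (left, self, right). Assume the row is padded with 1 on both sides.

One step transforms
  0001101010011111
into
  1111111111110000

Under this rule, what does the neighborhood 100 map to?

1

At position 0 the neighborhood is 100; the next row has 1 there.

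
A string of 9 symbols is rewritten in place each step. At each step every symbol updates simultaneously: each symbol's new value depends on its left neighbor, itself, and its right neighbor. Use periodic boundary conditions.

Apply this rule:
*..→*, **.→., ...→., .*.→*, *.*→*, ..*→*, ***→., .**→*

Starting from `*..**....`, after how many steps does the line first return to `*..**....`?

3

****.*..*
....*****
*..**....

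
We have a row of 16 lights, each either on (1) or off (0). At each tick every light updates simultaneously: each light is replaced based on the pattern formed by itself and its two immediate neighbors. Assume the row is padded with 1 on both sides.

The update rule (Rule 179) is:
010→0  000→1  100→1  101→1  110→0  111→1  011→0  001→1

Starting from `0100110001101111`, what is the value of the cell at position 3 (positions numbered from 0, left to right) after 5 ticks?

1011001110010111
0100110101101011
1011001010010101
0100110101101010
1011001010010101
position 3 holds 1

1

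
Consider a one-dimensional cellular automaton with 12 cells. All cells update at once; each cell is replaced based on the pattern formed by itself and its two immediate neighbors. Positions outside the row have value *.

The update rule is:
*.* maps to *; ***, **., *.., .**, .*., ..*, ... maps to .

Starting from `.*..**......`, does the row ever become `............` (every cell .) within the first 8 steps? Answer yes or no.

yes

*...........
............
all cells are . at step 2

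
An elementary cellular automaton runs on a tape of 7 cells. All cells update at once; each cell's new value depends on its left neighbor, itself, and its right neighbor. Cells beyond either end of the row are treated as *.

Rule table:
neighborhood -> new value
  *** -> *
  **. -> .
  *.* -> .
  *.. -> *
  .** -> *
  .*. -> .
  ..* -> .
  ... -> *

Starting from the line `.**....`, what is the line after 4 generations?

*......

.*.***.
...**..
**.*.*.
*......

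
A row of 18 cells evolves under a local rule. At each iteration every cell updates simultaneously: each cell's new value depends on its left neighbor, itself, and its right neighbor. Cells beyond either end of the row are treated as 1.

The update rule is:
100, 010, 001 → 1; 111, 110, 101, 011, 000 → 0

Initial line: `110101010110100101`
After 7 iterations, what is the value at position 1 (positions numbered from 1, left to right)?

000101010000111100
101101011001000011
000001000111100100
100011101000011111
010100001100100000
010110010011110001
010001111100001010
position 1 holds 0

0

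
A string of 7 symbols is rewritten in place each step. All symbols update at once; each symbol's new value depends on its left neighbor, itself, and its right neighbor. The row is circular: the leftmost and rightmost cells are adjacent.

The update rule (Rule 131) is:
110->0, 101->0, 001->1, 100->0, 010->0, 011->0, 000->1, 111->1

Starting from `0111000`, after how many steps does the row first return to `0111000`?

step 1: 1010011
step 2: 0000101
step 3: 0111000

3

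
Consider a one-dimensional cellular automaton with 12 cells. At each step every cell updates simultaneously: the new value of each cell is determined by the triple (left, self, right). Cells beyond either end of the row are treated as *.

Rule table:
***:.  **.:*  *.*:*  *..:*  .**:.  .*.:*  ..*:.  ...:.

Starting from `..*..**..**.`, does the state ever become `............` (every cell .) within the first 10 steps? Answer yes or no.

no

*.**..**..**
**.**..**...
.**.**..**..
*.**.**..**.
**.**.**..**
.**.**.**...
*.**.**.**..
**.**.**.**.
.**.**.**.**
*.**.**.**..
step 10 is *.**.**.**.., still not uniform .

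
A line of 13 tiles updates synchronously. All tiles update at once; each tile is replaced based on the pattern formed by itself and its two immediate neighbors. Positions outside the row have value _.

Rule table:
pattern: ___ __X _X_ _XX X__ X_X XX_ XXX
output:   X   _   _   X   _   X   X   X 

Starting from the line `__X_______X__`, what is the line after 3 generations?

X__XXXXXXX__X

X___XXXXX___X
__X_XXXXX_X__
X__XXXXXXX__X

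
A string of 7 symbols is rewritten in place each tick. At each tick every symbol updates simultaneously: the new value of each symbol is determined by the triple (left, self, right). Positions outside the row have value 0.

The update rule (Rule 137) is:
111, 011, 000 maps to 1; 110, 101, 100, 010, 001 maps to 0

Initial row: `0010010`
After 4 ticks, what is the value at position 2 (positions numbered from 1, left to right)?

0

1000000
0011111
1011110
0011100
position 2 holds 0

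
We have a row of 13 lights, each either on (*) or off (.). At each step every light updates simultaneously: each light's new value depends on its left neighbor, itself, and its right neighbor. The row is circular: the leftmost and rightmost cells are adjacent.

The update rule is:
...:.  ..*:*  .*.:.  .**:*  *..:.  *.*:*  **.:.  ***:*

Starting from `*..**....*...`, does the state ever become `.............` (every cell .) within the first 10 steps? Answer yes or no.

no

step 1: ..**....*...*
step 2: .**....*...*.
step 3: **....*...*..
step 4: *....*...*..*
step 5: ....*...*..**
step 6: ...*...*..**.
step 7: ..*...*..**..
step 8: .*...*..**...
step 9: *...*..**....
step 10: ...*..**....*
step 10 is ...*..**....*, still not uniform .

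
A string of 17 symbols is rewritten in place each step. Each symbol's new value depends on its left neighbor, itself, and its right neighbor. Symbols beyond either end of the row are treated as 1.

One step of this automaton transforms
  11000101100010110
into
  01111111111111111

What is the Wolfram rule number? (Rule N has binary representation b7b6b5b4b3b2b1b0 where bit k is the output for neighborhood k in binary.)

127

position 0: 111 → 0  (bit 7 = 0)
position 1: 110 → 1  (bit 6 = 1)
position 6: 101 → 1  (bit 5 = 1)
position 2: 100 → 1  (bit 4 = 1)
position 7: 011 → 1  (bit 3 = 1)
position 5: 010 → 1  (bit 2 = 1)
position 4: 001 → 1  (bit 1 = 1)
position 3: 000 → 1  (bit 0 = 1)
bits b7..b0 = 01111111 = 127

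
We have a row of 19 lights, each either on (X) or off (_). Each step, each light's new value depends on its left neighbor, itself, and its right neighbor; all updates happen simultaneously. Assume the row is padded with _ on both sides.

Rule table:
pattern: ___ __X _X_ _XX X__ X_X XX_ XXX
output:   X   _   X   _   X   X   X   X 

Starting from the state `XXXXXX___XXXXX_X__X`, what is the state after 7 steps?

_XXXXXXX__XXXXXXX_X
__XXXXXXX__XXXXXXXX
X__XXXXXXX__XXXXXXX
XX__XXXXXXX__XXXXXX
_XX__XXXXXXX__XXXXX
__XX__XXXXXXX__XXXX
X__XX__XXXXXXX__XXX

X__XX__XXXXXXX__XXX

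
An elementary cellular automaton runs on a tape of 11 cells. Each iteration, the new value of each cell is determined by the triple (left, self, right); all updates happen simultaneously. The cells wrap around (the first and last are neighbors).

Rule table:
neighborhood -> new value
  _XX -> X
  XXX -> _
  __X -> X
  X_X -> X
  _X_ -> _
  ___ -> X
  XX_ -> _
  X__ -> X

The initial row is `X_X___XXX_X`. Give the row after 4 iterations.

XX_XX___XX_

_X_XXXX__XX
X_XX___XXX_
_XX_XXXX__X
XX_XX___XX_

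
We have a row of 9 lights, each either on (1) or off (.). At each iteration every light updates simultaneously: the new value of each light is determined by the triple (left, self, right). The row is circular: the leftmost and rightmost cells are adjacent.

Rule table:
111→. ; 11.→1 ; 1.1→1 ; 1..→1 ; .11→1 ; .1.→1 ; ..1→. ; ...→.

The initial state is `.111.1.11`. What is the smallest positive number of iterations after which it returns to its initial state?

7

11.111111
.111.....
.1.11....
.11111...
.1...11..
.11..111.
.111.1.11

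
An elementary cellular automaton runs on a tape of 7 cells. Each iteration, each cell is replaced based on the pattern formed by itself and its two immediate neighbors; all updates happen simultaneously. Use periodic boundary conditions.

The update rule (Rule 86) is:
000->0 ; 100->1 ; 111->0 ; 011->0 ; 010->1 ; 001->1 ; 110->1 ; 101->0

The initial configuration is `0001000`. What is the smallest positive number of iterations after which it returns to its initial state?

0011100
0100110
1111011
0001000

4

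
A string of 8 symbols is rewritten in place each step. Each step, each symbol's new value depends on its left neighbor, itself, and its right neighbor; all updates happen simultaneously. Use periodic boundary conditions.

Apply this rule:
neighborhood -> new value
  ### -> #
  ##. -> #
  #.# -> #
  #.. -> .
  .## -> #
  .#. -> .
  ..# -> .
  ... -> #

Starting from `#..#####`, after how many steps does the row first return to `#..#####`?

1

step 1: #..#####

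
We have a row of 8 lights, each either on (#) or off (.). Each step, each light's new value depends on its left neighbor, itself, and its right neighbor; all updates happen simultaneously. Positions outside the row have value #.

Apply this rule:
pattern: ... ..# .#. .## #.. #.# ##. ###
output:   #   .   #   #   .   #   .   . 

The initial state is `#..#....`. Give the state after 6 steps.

##...##.

...#.##.
.#.###.#
####..##
......#.
.####.##
##...##.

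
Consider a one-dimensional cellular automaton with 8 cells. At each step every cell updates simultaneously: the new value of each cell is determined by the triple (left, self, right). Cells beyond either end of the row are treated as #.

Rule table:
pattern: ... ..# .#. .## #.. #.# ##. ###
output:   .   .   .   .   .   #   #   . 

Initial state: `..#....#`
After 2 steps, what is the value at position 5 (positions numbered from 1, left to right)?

.

........
........
position 5 holds .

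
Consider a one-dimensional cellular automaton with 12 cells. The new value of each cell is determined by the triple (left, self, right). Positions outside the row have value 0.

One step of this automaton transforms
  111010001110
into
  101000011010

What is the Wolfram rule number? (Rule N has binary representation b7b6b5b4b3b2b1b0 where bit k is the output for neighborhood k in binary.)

74

position 1: 111 → 0  (bit 7 = 0)
position 2: 110 → 1  (bit 6 = 1)
position 3: 101 → 0  (bit 5 = 0)
position 5: 100 → 0  (bit 4 = 0)
position 0: 011 → 1  (bit 3 = 1)
position 4: 010 → 0  (bit 2 = 0)
position 7: 001 → 1  (bit 1 = 1)
position 6: 000 → 0  (bit 0 = 0)
bits b7..b0 = 01001010 = 74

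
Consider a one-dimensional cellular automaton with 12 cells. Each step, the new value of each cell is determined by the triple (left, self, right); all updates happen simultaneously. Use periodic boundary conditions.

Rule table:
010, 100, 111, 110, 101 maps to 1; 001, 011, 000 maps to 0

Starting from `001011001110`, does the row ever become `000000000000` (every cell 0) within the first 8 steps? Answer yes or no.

001101100111
100110110011
110011011001
111001101100
011100110110
001110011011
100111001101
110011100110
step 8 is 110011100110, still not uniform 0

no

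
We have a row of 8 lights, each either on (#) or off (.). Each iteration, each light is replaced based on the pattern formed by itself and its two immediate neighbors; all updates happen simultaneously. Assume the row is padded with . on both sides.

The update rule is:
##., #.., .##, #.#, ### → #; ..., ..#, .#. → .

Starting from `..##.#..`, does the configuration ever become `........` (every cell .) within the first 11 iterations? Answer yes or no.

iteration 1: ..###.#.
iteration 2: ..####.#
iteration 3: ..#####.
iteration 4: ..######
iteration 5: ..######  (fixed point — unchanged through iteration 11)
iteration 11 is ..######, still not uniform .

no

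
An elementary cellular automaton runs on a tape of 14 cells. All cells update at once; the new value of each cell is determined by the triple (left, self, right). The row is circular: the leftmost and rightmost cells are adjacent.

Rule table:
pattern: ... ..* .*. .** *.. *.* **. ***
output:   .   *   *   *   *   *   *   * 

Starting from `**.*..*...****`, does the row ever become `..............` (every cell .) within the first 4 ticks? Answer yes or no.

no

tick 1: ********.*****
tick 2: **************
tick 3: **************  (fixed point — unchanged through tick 4)
tick 4 is **************, still not uniform .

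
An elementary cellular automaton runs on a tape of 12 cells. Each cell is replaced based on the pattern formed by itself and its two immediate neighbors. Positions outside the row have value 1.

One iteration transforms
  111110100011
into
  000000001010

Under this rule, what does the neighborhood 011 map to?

1

At position 10 the neighborhood is 011; the next row has 1 there.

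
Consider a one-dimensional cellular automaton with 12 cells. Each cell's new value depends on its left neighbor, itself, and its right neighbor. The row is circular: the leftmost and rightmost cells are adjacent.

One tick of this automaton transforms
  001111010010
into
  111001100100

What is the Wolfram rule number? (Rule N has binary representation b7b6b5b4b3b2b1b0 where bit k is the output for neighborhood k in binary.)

position 3: 111 → 0  (bit 7 = 0)
position 5: 110 → 1  (bit 6 = 1)
position 6: 101 → 1  (bit 5 = 1)
position 8: 100 → 0  (bit 4 = 0)
position 2: 011 → 1  (bit 3 = 1)
position 7: 010 → 0  (bit 2 = 0)
position 1: 001 → 1  (bit 1 = 1)
position 0: 000 → 1  (bit 0 = 1)
bits b7..b0 = 01101011 = 107

107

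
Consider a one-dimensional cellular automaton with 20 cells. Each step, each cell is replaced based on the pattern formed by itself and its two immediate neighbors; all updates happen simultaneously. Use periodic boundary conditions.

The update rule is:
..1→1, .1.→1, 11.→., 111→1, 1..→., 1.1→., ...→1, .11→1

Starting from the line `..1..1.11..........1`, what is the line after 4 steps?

1..1..1..11111111..1

.11.11.1..1111111111
.1..1..1.1111111111.
11.11.11.111111111..
1..1..1..11111111..1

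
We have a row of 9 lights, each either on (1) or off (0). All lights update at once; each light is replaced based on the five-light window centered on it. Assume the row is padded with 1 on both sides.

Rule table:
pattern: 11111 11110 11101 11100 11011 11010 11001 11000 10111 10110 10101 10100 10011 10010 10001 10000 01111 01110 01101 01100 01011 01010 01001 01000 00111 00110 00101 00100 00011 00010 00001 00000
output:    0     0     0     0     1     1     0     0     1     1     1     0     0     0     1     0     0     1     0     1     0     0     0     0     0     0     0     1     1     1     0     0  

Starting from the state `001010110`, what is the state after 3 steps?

011100001

000010101
000100101
011100001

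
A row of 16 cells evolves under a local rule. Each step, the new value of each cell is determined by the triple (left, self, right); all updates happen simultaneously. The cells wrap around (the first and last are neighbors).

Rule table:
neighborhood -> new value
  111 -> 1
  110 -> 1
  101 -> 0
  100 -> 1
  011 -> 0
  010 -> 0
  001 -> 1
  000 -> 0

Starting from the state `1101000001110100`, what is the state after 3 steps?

0100100010110011
0011010100011101
1101000010101100

1101000010101100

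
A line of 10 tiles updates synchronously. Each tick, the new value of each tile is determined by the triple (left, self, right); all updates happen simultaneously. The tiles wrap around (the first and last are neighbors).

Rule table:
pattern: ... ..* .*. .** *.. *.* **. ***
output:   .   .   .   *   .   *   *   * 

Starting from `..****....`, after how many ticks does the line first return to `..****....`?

..****....

1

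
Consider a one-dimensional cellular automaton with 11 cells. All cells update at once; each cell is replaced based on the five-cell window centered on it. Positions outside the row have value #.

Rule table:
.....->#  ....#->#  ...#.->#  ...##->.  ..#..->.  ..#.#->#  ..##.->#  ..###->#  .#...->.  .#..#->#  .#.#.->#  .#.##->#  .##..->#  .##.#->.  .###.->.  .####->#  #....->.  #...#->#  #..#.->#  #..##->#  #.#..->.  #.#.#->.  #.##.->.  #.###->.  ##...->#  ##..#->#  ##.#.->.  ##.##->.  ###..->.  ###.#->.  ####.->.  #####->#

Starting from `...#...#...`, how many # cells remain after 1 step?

6

step 1: ###..##..#.
count of #: 6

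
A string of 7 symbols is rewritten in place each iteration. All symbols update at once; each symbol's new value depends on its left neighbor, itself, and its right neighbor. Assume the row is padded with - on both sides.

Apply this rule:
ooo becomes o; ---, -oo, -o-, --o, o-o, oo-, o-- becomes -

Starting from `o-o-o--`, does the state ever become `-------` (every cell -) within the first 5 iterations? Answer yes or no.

yes

-------
all cells are - at iteration 1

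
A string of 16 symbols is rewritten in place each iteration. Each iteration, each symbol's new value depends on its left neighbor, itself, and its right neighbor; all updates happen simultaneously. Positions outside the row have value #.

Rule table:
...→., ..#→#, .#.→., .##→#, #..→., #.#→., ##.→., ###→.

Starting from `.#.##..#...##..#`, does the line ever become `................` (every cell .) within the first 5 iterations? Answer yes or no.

iteration 1: ...#..#...##..##
iteration 2: ..#..#...##..##.
iteration 3: .#..#...##..##..
iteration 4: ...#...##..##..#
iteration 5: ..#...##..##..##
iteration 5 is ..#...##..##..##, still not uniform .

no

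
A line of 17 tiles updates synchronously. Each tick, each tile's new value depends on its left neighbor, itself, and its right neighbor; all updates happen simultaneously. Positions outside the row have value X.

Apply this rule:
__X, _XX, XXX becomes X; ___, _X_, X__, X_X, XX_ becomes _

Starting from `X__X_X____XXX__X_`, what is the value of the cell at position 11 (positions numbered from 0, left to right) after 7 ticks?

X

__X______XXX__X__
_X______XXX__X__X
_______XXX__X__XX
______XXX__X__XXX
_____XXX__X__XXXX
____XXX__X__XXXXX
___XXX__X__XXXXXX
position 11 holds X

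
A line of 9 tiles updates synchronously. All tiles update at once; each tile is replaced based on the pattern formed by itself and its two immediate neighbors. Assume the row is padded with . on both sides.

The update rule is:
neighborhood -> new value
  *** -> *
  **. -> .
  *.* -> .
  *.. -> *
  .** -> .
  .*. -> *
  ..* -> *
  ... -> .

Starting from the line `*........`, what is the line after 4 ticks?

**.......
..*......
.***.....
*.*.*....

*.*.*....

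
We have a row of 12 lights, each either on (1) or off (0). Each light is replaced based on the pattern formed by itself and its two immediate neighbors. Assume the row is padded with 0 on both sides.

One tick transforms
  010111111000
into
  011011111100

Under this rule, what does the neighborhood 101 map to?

1

At position 2 the neighborhood is 101; the next row has 1 there.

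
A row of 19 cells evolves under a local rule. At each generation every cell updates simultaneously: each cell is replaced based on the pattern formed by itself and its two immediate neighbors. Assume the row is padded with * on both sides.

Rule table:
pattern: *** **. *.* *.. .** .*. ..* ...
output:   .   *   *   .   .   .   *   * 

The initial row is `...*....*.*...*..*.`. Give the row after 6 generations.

**.*.*.*.*.*.*.*.*.

.**..***.*..**..*.*
*.*.*..**..*.*.*.*.
**.*..*.*.*.*.*.*.*
.**..*.*.*.*.*.*.*.
*.*.*.*.*.*.*.*.*.*
**.*.*.*.*.*.*.*.*.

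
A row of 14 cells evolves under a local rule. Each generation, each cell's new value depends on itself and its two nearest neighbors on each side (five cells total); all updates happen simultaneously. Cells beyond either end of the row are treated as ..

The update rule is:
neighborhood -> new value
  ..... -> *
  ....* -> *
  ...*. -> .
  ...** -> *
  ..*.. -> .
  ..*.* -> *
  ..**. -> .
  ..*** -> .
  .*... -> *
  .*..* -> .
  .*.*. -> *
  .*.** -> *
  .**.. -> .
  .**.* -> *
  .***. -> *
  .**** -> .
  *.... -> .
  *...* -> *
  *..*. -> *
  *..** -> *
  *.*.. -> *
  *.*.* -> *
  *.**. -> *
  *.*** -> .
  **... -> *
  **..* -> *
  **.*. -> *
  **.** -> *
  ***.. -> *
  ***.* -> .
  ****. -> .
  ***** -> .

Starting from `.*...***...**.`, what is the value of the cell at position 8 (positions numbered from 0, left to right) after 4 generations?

*

..***.*****..*
**.*.*....***.
.******.**.***
*......****.**
position 8 holds *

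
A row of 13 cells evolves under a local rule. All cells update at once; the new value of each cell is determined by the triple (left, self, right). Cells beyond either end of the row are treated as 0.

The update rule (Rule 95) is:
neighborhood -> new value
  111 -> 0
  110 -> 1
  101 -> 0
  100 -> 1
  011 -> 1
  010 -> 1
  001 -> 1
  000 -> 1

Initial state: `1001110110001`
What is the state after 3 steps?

step 1: 1111010111111
step 2: 1001010100001
step 3: 1111010111111

1111010111111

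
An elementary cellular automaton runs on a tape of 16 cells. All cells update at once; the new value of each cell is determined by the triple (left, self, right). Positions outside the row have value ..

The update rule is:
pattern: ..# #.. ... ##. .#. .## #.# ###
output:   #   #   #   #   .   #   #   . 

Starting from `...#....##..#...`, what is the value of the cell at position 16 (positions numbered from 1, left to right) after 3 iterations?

.

###.########.###
#.###......###.#
.##.########.##.
position 16 holds .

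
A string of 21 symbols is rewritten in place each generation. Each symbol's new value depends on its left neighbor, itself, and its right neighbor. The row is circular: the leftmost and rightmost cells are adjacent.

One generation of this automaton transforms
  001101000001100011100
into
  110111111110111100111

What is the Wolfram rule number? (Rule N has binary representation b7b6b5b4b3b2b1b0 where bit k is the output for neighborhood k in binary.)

119

position 17: 111 → 0  (bit 7 = 0)
position 3: 110 → 1  (bit 6 = 1)
position 4: 101 → 1  (bit 5 = 1)
position 6: 100 → 1  (bit 4 = 1)
position 2: 011 → 0  (bit 3 = 0)
position 5: 010 → 1  (bit 2 = 1)
position 1: 001 → 1  (bit 1 = 1)
position 0: 000 → 1  (bit 0 = 1)
bits b7..b0 = 01110111 = 119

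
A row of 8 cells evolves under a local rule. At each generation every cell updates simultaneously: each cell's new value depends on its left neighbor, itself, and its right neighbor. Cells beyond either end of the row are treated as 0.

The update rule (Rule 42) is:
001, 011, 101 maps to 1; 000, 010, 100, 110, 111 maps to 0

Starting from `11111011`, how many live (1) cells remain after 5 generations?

10000110
00001100
00011000
00110000
01100000
count of 1: 2

2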